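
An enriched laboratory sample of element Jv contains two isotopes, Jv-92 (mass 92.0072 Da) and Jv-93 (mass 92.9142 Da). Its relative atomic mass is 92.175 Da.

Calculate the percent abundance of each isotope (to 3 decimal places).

Jv-92: 81.499%, Jv-93: 18.501%

Let x be the fractional abundance of Jv-92; then Jv-93 has abundance 1 − x.
92.0072·x + 92.9142·(1 − x) = 92.175
(92.0072 − 92.9142)·x = 92.175 − 92.9142
x = -0.7392 / -0.9070 = 0.81499 → 81.499% Jv-92, 18.501% Jv-93.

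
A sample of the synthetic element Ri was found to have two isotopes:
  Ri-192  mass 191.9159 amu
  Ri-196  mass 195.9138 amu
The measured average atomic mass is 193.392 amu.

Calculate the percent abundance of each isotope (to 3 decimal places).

Ri-192: 63.078%, Ri-196: 36.922%

Writing the weighted mean with unknown fraction x of Ri-192:
191.9159·x + 195.9138·(1 − x) = 193.392
(191.9159 − 195.9138)·x = 193.392 − 195.9138
x = -2.5218 / -3.9979 = 0.63078 → 63.078% Ri-192, 36.922% Ri-196.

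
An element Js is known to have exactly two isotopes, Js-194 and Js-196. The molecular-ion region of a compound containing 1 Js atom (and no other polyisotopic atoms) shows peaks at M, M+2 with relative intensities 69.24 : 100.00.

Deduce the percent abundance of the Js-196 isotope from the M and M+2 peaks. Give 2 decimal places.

If p is the fraction of Js that is Js-194, then I(M+2)/I(M) = [C(1,1)·p^0·(1−p)] / p^1 = 1·(1−p)/p = 100.00/69.24 = 1.4443
(1−p)/p = 1.4443/1 = 1.4443  ⇒  p = 1/(1 + 1.4443) = 0.4091
Js-194: 40.91%, Js-196: 59.09%.

59.09%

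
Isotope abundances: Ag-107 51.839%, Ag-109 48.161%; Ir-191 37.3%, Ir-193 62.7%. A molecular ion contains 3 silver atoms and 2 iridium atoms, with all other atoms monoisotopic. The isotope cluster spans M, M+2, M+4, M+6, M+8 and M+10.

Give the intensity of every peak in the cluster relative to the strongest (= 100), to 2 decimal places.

5.75 : 35.37 : 85.06 : 100.00 : 57.60 : 13.04

Silver pattern (n=3): 0.13930601 : 0.38826655 : 0.36071887 : 0.11170857
Iridium pattern (n=2): 0.139129 : 0.467742 : 0.393129
Convolve the two distributions (both contribute in 2-u steps):
  M: 0.13930601×0.139129 = 0.019382
  M+2: 0.13930601×0.467742 + 0.38826655×0.139129 = 0.119178
  M+4: 0.13930601×0.393129 + 0.38826655×0.467742 + 0.36071887×0.139129 = 0.286560
  M+6: 0.38826655×0.393129 + 0.36071887×0.467742 + 0.11170857×0.139129 = 0.336904
  M+8: 0.36071887×0.393129 + 0.11170857×0.467742 = 0.194060
  M+10: 0.11170857×0.393129 = 0.043916
Scale to base peak (0.336904) = 100: 5.75 : 35.37 : 85.06 : 100.00 : 57.60 : 13.04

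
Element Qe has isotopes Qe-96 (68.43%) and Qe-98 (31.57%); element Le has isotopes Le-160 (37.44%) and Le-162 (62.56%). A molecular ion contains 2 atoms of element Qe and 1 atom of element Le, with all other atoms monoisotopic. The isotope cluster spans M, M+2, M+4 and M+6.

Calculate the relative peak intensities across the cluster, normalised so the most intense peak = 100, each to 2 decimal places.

Element Qe pattern (n=2): 0.46826649 : 0.43206702 : 0.09966649
Element Le pattern (n=1): 0.3744 : 0.6256
Convolve the two distributions (both contribute in 2-u steps):
  M: 0.46826649×0.3744 = 0.175319
  M+2: 0.46826649×0.6256 + 0.43206702×0.3744 = 0.454713
  M+4: 0.43206702×0.6256 + 0.09966649×0.3744 = 0.307616
  M+6: 0.09966649×0.6256 = 0.062351
Scale to base peak (0.454713) = 100: 38.56 : 100.00 : 67.65 : 13.71

38.56 : 100.00 : 67.65 : 13.71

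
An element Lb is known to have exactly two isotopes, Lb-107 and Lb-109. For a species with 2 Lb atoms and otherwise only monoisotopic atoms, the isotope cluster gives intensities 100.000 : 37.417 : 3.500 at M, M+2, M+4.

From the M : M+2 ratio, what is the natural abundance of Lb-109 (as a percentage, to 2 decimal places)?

If p is the fraction of Lb that is Lb-107, then I(M+2)/I(M) = [C(2,1)·p^1·(1−p)] / p^2 = 2·(1−p)/p = 37.417/100.000 = 0.3742
(1−p)/p = 0.3742/2 = 0.1871  ⇒  p = 1/(1 + 0.1871) = 0.8424
Lb-107: 84.24%, Lb-109: 15.76%.

15.76%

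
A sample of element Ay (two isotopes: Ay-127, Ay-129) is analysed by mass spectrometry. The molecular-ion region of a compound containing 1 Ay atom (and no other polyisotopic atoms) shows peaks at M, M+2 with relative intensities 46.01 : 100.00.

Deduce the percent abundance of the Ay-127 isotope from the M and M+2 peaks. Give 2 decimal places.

Write p for the Ay-127 fraction. I(M+2)/I(M) = [C(1,1)·p^0·(1−p)] / p^1 = 1·(1−p)/p = 100.00/46.01 = 2.1734
(1−p)/p = 2.1734/1 = 2.1734  ⇒  p = 1/(1 + 2.1734) = 0.3151
Ay-127: 31.51%, Ay-129: 68.49%.

31.51%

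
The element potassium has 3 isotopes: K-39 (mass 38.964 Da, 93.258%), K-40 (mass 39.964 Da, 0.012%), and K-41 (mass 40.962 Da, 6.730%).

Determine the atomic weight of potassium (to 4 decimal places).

The abundance-weighted mean is 0.93258 × 38.964 + 0.00012 × 39.964 + 0.06730 × 40.962
= 36.33705 + 0.00480 + 2.75674 = 39.09859 Da

39.0986 Da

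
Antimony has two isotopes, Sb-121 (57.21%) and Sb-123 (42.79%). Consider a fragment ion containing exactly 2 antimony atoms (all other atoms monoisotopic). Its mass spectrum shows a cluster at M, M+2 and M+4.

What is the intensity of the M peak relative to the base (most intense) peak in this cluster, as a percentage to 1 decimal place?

Term probabilities: M 0.3273, M+2 0.4896, M+4 0.1831. Base peak = M+2.
P(M+2) = C(2,1) × 0.5721^1 × 0.4279^1 = 2 × 0.5721 × 0.4279 = 0.489603 (base)
P(M) = C(2,0) × 0.5721^2 × 0.4279^0 = 1 × 0.32729841 × 1.0000 = 0.327298
Relative intensity = 0.327298 / 0.489603 × 100 = 66.8

66.8%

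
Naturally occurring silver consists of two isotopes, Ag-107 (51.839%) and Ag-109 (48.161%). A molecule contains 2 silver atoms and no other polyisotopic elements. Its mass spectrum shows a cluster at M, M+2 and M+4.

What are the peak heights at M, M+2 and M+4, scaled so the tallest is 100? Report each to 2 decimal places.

The 2 Ag atoms are independent, so intensities follow the terms of (0.51839 + 0.48161)^2.
P(M) = 0.51839^2 = 0.268728
P(M+2) = 2 × 0.51839^1 × 0.48161^1 = 0.499324
P(M+4) = 0.48161^2 = 0.231948
The M+2 peak is largest (0.499324); scaling to 100 gives 53.82 : 100.00 : 46.45.

53.82 : 100.00 : 46.45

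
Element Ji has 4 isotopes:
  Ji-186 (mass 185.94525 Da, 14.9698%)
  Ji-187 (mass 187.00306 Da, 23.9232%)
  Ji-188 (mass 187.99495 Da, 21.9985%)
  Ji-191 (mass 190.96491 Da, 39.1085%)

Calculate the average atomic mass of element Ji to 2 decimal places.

188.61 Da

Ar = Σ fᵢ·mᵢ = 0.149698 × 185.94525 + 0.239232 × 187.00306 + 0.219985 × 187.99495 + 0.391085 × 190.96491
= 27.835632 + 44.737116 + 41.356069 + 74.683512 = 188.612329 Da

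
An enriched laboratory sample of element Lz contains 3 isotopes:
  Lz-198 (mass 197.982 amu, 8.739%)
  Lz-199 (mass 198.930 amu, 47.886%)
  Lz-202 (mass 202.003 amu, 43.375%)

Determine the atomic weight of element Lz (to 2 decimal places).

200.18 amu

Average mass = Σ (abundance × isotope mass) = 0.08739 × 197.982 + 0.47886 × 198.930 + 0.43375 × 202.003
= 17.3016 + 95.2596 + 87.6188 = 200.1800 amu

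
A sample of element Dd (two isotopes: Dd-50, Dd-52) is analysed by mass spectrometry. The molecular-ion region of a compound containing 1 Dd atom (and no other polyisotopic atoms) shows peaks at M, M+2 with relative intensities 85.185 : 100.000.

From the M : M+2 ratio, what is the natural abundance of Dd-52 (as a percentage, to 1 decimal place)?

Let p = fractional abundance of Dd-50. I(M+2)/I(M) = [C(1,1)·p^0·(1−p)] / p^1 = 1·(1−p)/p = 100.000/85.185 = 1.1739
(1−p)/p = 1.1739/1 = 1.1739  ⇒  p = 1/(1 + 1.1739) = 0.4600
Dd-50: 46.0%, Dd-52: 54.0%.

54.0%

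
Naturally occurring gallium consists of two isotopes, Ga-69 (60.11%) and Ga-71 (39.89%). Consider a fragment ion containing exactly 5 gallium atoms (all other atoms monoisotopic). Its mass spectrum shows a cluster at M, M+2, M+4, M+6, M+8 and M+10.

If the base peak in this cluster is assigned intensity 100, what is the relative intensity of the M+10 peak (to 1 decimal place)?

(0.6011 + 0.3989)^5 gives M 0.0785, M+2 0.2604, M+4 0.3456, M+6 0.2293, M+8 0.0761, M+10 0.0101; the largest is M+4.
P(M+4) = C(5,2) × 0.6011^3 × 0.3989^2 = 10 × 0.21719018 × 0.15912121 = 0.345596 (base)
P(M+10) = C(5,5) × 0.6011^0 × 0.3989^5 = 1 × 1.0000 × 0.01009997 = 0.010100
Relative intensity = 0.010100 / 0.345596 × 100 = 2.9

2.9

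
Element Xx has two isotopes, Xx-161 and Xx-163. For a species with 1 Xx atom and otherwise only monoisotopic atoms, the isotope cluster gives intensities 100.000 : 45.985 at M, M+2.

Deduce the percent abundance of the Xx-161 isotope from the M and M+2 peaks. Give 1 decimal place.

68.5%

If p is the fraction of Xx that is Xx-161, then I(M+2)/I(M) = [C(1,1)·p^0·(1−p)] / p^1 = 1·(1−p)/p = 45.985/100.000 = 0.4598
(1−p)/p = 0.4598/1 = 0.4598  ⇒  p = 1/(1 + 0.4598) = 0.6850
Xx-161: 68.5%, Xx-163: 31.5%.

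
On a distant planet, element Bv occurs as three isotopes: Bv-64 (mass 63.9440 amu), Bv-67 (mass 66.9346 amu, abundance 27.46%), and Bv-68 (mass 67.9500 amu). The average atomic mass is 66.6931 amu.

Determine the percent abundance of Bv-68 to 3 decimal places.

48.125%

Let x and y be the fractions of Bv-64 and Bv-68. Then x + y = 1 − 0.2746 = 0.7254 and 63.9440x + 67.9500y = 66.6931 − 0.2746×66.9346 = 48.31285884.
Substituting: 63.9440x + 67.9500(0.7254 − x) = 48.31285884
(63.9440 − 67.9500)x = -0.97807116  ⇒  x = 0.24415, y = 0.48125
Bv-64: 24.415%, Bv-68: 48.125%.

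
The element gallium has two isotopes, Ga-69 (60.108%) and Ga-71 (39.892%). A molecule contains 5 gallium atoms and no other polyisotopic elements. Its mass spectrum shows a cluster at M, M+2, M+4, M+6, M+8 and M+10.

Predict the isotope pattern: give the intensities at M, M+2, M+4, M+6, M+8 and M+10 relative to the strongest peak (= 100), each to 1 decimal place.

Expanding (0.60108 + 0.39892)^5:
P(M) = 0.60108^5 = 0.078462
P(M+2) = 5 × 0.60108^4 × 0.39892^1 = 0.260366
P(M+4) = 10 × 0.60108^3 × 0.39892^2 = 0.345596
P(M+6) = 10 × 0.60108^2 × 0.39892^3 = 0.229362
P(M+8) = 5 × 0.60108^1 × 0.39892^4 = 0.076111
P(M+10) = 0.39892^5 = 0.010103
The M+4 peak is largest (0.345596); scaling to 100 gives 22.7 : 75.3 : 100.0 : 66.4 : 22.0 : 2.9.

22.7 : 75.3 : 100.0 : 66.4 : 22.0 : 2.9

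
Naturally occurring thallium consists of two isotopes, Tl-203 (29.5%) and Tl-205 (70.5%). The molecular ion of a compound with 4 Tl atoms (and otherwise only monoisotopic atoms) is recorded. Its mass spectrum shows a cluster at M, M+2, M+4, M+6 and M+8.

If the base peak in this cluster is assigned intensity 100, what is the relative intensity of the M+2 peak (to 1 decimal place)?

(0.295 + 0.705)^4 gives M 0.0076, M+2 0.0724, M+4 0.2595, M+6 0.4135, M+8 0.2470; the largest is M+6.
P(M+6) = C(4,3) × 0.295^1 × 0.705^3 = 4 × 0.2950 × 0.35040263 = 0.413475 (base)
P(M+2) = C(4,1) × 0.295^3 × 0.705^1 = 4 × 0.02567237 × 0.7050 = 0.072396
Relative intensity = 0.072396 / 0.413475 × 100 = 17.5

17.5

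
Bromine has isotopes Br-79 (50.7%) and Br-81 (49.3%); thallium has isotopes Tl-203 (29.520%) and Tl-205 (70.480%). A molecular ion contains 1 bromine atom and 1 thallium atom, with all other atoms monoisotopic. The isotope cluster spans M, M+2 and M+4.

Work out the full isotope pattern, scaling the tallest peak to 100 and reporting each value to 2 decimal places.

29.76 : 100.00 : 69.10

Bromine pattern (n=1): 0.5070 : 0.4930
Thallium pattern (n=1): 0.2952 : 0.7048
Convolve the two distributions (both contribute in 2-u steps):
  M: 0.5070×0.2952 = 0.149666
  M+2: 0.5070×0.7048 + 0.4930×0.2952 = 0.502867
  M+4: 0.4930×0.7048 = 0.347466
Scale to base peak (0.502867) = 100: 29.76 : 100.00 : 69.10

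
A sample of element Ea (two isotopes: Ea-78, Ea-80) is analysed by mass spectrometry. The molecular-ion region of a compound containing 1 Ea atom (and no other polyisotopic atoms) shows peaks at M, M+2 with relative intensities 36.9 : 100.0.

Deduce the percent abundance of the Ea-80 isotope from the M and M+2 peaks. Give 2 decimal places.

73.05%

If p is the fraction of Ea that is Ea-78, then I(M+2)/I(M) = [C(1,1)·p^0·(1−p)] / p^1 = 1·(1−p)/p = 100.0/36.9 = 2.7100
(1−p)/p = 2.7100/1 = 2.7100  ⇒  p = 1/(1 + 2.7100) = 0.2695
Ea-78: 26.95%, Ea-80: 73.05%.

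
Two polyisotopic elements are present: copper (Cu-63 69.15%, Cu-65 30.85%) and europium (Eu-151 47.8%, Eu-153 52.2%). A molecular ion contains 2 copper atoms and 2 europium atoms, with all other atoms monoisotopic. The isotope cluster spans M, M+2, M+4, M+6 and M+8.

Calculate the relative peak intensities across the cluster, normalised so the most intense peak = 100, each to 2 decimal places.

29.94 : 92.10 : 100.00 : 44.87 : 7.11

Copper pattern (n=2): 0.47817225 : 0.4266555 : 0.09517225
Europium pattern (n=2): 0.228484 : 0.499032 : 0.272484
Convolve the two distributions (both contribute in 2-u steps):
  M: 0.47817225×0.228484 = 0.109255
  M+2: 0.47817225×0.499032 + 0.4266555×0.228484 = 0.336107
  M+4: 0.47817225×0.272484 + 0.4266555×0.499032 + 0.09517225×0.228484 = 0.364954
  M+6: 0.4266555×0.272484 + 0.09517225×0.499032 = 0.163751
  M+8: 0.09517225×0.272484 = 0.025933
Scale to base peak (0.364954) = 100: 29.94 : 92.10 : 100.00 : 44.87 : 7.11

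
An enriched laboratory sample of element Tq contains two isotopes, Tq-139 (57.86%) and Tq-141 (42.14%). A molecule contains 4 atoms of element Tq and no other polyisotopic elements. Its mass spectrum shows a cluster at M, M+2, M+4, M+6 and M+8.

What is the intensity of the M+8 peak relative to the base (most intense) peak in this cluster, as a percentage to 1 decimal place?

(0.5786 + 0.4214)^4 gives M 0.1121, M+2 0.3265, M+4 0.3567, M+6 0.1732, M+8 0.0315; the largest is M+4.
P(M+4) = C(4,2) × 0.5786^2 × 0.4214^2 = 6 × 0.33477796 × 0.17757796 = 0.356695 (base)
P(M+8) = C(4,4) × 0.5786^0 × 0.4214^4 = 1 × 1.0000 × 0.03153393 = 0.031534
Relative intensity = 0.031534 / 0.356695 × 100 = 8.8

8.8%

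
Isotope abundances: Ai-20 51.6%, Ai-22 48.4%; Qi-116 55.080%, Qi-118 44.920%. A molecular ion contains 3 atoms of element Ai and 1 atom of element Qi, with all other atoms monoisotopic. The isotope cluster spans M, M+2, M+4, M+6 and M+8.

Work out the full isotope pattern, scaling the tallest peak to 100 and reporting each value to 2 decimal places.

20.27 : 73.56 : 100.00 : 60.35 : 13.64

Element Ai pattern (n=3): 0.1373881 : 0.38660371 : 0.36262829 : 0.1133799
Element Qi pattern (n=1): 0.5508 : 0.4492
Convolve the two distributions (both contribute in 2-u steps):
  M: 0.1373881×0.5508 = 0.075673
  M+2: 0.1373881×0.4492 + 0.38660371×0.5508 = 0.274656
  M+4: 0.38660371×0.4492 + 0.36262829×0.5508 = 0.373398
  M+6: 0.36262829×0.4492 + 0.1133799×0.5508 = 0.225342
  M+8: 0.1133799×0.4492 = 0.050930
Scale to base peak (0.373398) = 100: 20.27 : 73.56 : 100.00 : 60.35 : 13.64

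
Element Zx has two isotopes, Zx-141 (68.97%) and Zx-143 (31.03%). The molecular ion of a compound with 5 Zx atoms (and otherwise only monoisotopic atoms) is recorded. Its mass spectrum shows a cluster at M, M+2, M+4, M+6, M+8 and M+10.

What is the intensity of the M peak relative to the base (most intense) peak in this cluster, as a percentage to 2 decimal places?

44.45%

Binomial terms of (0.6897 + 0.3103)^5: M 0.1561, M+2 0.3511, M+4 0.3159, M+6 0.1421, M+8 0.0320, M+10 0.0029 → M+2 is the base peak.
P(M+2) = C(5,1) × 0.6897^4 × 0.3103^1 = 5 × 0.22627726 × 0.3103 = 0.351069 (base)
P(M) = C(5,0) × 0.6897^5 × 0.3103^0 = 1 × 0.15606342 × 1.0000 = 0.156063
Relative intensity = 0.156063 / 0.351069 × 100 = 44.45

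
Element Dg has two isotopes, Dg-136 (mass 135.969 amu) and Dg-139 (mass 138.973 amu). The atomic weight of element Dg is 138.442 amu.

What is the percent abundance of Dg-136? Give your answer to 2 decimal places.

With x = fraction of Dg-136 (so Dg-139 is 1 − x):
135.969·x + 138.973·(1 − x) = 138.442
(135.969 − 138.973)·x = 138.442 − 138.973
x = -0.531 / -3.004 = 0.17676 → 17.68% Dg-136, 82.32% Dg-139.

17.68%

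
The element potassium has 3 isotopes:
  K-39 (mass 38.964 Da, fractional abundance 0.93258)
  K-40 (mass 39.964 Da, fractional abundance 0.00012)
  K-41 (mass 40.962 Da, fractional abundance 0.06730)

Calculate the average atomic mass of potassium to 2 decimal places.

39.10 Da

Ar = Σ fᵢ·mᵢ = 0.93258 × 38.964 + 0.00012 × 39.964 + 0.06730 × 40.962
= 36.3370 + 0.0048 + 2.7567 = 39.0985 Da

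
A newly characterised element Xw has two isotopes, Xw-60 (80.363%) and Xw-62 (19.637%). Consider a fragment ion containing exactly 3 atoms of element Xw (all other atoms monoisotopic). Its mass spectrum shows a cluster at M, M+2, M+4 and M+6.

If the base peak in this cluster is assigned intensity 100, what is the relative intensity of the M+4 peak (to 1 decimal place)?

(0.80363 + 0.19637)^3 gives M 0.5190, M+2 0.3805, M+4 0.0930, M+6 0.0076; the largest is M.
P(M) = C(3,0) × 0.80363^3 × 0.19637^0 = 1 × 0.51900127 × 1.0000 = 0.519001 (base)
P(M+4) = C(3,2) × 0.80363^1 × 0.19637^2 = 3 × 0.80363 × 0.03856118 = 0.092967
Relative intensity = 0.092967 / 0.519001 × 100 = 17.9

17.9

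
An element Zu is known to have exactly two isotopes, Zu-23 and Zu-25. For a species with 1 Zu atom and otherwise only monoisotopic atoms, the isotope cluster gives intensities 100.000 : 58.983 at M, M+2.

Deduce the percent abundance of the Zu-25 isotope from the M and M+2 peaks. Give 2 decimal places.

Write p for the Zu-23 fraction. I(M+2)/I(M) = [C(1,1)·p^0·(1−p)] / p^1 = 1·(1−p)/p = 58.983/100.000 = 0.5898
(1−p)/p = 0.5898/1 = 0.5898  ⇒  p = 1/(1 + 0.5898) = 0.6290
Zu-23: 62.90%, Zu-25: 37.10%.

37.10%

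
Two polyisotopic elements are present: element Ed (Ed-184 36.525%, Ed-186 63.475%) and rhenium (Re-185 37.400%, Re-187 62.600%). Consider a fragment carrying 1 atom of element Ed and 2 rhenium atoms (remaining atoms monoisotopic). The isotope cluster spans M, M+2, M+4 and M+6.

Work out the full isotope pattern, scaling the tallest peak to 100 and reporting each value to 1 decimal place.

Element Ed pattern (n=1): 0.36525 : 0.63475
Rhenium pattern (n=2): 0.139876 : 0.468248 : 0.391876
Convolve the two distributions (both contribute in 2-u steps):
  M: 0.36525×0.139876 = 0.051090
  M+2: 0.36525×0.468248 + 0.63475×0.139876 = 0.259814
  M+4: 0.36525×0.391876 + 0.63475×0.468248 = 0.440353
  M+6: 0.63475×0.391876 = 0.248743
Scale to base peak (0.440353) = 100: 11.6 : 59.0 : 100.0 : 56.5

11.6 : 59.0 : 100.0 : 56.5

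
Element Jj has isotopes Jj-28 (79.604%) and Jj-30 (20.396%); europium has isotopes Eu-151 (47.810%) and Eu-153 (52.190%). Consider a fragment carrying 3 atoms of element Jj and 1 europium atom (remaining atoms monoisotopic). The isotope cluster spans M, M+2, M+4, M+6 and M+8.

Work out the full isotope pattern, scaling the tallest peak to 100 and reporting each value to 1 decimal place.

53.8 : 100.0 : 55.7 : 12.5 : 1.0

Element Jj pattern (n=3): 0.50443437 : 0.38773592 : 0.09934503 : 0.00848467
Europium pattern (n=1): 0.4781 : 0.5219
Convolve the two distributions (both contribute in 2-u steps):
  M: 0.50443437×0.4781 = 0.241170
  M+2: 0.50443437×0.5219 + 0.38773592×0.4781 = 0.448641
  M+4: 0.38773592×0.5219 + 0.09934503×0.4781 = 0.249856
  M+6: 0.09934503×0.5219 + 0.00848467×0.4781 = 0.055905
  M+8: 0.00848467×0.5219 = 0.004428
Scale to base peak (0.448641) = 100: 53.8 : 100.0 : 55.7 : 12.5 : 1.0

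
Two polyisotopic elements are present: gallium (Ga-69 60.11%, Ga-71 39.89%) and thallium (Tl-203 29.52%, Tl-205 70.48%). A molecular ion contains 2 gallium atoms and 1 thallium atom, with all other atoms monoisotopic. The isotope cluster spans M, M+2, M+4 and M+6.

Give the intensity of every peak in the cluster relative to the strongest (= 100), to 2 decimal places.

26.92 : 100.00 : 97.16 : 28.30

Gallium pattern (n=2): 0.36132121 : 0.47955758 : 0.15912121
Thallium pattern (n=1): 0.2952 : 0.7048
Convolve the two distributions (both contribute in 2-u steps):
  M: 0.36132121×0.2952 = 0.106662
  M+2: 0.36132121×0.7048 + 0.47955758×0.2952 = 0.396225
  M+4: 0.47955758×0.7048 + 0.15912121×0.2952 = 0.384965
  M+6: 0.15912121×0.7048 = 0.112149
Scale to base peak (0.396225) = 100: 26.92 : 100.00 : 97.16 : 28.30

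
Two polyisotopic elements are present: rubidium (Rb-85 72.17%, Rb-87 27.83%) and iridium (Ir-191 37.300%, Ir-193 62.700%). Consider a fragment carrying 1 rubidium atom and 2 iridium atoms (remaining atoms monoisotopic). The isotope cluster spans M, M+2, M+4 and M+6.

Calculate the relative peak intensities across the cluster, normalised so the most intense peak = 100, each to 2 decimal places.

Rubidium pattern (n=1): 0.7217 : 0.2783
Iridium pattern (n=2): 0.139129 : 0.467742 : 0.393129
Convolve the two distributions (both contribute in 2-u steps):
  M: 0.7217×0.139129 = 0.100409
  M+2: 0.7217×0.467742 + 0.2783×0.139129 = 0.376289
  M+4: 0.7217×0.393129 + 0.2783×0.467742 = 0.413894
  M+6: 0.2783×0.393129 = 0.109408
Scale to base peak (0.413894) = 100: 24.26 : 90.91 : 100.00 : 26.43

24.26 : 90.91 : 100.00 : 26.43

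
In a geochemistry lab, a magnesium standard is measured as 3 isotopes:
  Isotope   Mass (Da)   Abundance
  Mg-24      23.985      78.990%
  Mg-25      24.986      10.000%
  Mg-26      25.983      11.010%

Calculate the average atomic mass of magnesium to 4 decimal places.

Weight each isotope mass by its fractional abundance: 0.78990 × 23.985 + 0.10000 × 24.986 + 0.11010 × 25.983
= 18.94575 + 2.49860 + 2.86073 = 24.30508 Da

24.3051 Da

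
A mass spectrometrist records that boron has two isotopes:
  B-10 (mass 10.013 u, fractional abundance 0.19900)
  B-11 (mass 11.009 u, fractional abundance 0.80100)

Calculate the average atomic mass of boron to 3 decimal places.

Average mass = Σ (abundance × isotope mass) = 0.19900 × 10.013 + 0.80100 × 11.009
= 1.9926 + 8.8182 = 10.8108 u

10.811 u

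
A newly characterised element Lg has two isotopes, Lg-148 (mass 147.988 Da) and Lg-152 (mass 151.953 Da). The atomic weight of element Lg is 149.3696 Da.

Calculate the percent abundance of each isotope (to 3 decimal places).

Lg-148: 65.155%, Lg-152: 34.845%

Let x be the fractional abundance of Lg-148; then Lg-152 has abundance 1 − x.
147.988·x + 151.953·(1 − x) = 149.3696
(147.988 − 151.953)·x = 149.3696 − 151.953
x = -2.5834 / -3.965 = 0.65155 → 65.155% Lg-148, 34.845% Lg-152.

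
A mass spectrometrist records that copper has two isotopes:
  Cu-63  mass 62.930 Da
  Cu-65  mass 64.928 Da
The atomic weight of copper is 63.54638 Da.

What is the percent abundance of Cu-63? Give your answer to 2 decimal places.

Writing the weighted mean with unknown fraction x of Cu-63:
62.930·x + 64.928·(1 − x) = 63.54638
(62.930 − 64.928)·x = 63.54638 − 64.928
x = -1.38162 / -1.998 = 0.69150 → 69.15% Cu-63, 30.85% Cu-65.

69.15%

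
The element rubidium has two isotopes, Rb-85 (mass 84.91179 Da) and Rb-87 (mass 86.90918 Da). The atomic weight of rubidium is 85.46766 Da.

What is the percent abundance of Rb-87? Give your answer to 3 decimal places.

With x = fraction of Rb-85 (so Rb-87 is 1 − x):
84.91179·x + 86.90918·(1 − x) = 85.46766
(84.91179 − 86.90918)·x = 85.46766 − 86.90918
x = -1.44152 / -1.99739 = 0.72170 → 72.170% Rb-85, 27.830% Rb-87.

27.830%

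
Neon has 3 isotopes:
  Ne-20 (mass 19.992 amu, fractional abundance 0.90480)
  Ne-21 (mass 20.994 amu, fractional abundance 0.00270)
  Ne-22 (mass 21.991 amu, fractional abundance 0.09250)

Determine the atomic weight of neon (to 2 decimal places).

20.18 amu

Weight each isotope mass by its fractional abundance: 0.90480 × 19.992 + 0.00270 × 20.994 + 0.09250 × 21.991
= 18.0888 + 0.0567 + 2.0342 = 20.1797 amu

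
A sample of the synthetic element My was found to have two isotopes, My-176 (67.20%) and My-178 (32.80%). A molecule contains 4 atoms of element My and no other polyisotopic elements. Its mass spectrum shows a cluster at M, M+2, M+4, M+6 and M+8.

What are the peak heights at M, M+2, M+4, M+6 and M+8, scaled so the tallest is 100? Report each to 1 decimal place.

Expanding (0.6720 + 0.3280)^4:
P(M) = 0.6720^4 = 0.203928
P(M+2) = 4 × 0.6720^3 × 0.3280^1 = 0.398145
P(M+4) = 6 × 0.6720^2 × 0.3280^2 = 0.291499
P(M+6) = 4 × 0.6720^1 × 0.3280^3 = 0.094853
P(M+8) = 0.3280^4 = 0.011574
The M+2 peak is largest (0.398145); scaling to 100 gives 51.2 : 100.0 : 73.2 : 23.8 : 2.9.

51.2 : 100.0 : 73.2 : 23.8 : 2.9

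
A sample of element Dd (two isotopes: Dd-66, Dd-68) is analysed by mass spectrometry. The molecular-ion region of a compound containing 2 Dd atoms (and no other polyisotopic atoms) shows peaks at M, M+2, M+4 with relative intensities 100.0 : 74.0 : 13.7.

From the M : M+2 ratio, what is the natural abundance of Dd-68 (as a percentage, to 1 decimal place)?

27.0%

If p is the fraction of Dd that is Dd-66, then I(M+2)/I(M) = [C(2,1)·p^1·(1−p)] / p^2 = 2·(1−p)/p = 74.0/100.0 = 0.7400
(1−p)/p = 0.7400/2 = 0.3700  ⇒  p = 1/(1 + 0.3700) = 0.7299
Dd-66: 73.0%, Dd-68: 27.0%.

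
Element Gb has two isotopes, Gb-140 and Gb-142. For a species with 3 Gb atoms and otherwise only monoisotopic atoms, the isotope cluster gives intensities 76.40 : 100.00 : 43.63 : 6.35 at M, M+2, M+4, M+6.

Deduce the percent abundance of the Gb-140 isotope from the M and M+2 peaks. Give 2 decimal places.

Write p for the Gb-140 fraction. I(M+2)/I(M) = [C(3,1)·p^2·(1−p)] / p^3 = 3·(1−p)/p = 100.00/76.40 = 1.3089
(1−p)/p = 1.3089/3 = 0.4363  ⇒  p = 1/(1 + 0.4363) = 0.6962
Gb-140: 69.62%, Gb-142: 30.38%.

69.62%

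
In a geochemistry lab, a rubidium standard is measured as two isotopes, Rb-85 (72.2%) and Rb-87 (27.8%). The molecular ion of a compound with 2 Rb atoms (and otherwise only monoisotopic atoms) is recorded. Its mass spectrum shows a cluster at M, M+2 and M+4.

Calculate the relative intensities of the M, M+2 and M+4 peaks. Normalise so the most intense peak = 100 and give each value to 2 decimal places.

100.00 : 77.01 : 14.83

Expanding (0.722 + 0.278)^2:
P(M) = 0.722^2 = 0.521284
P(M+2) = 2 × 0.722^1 × 0.278^1 = 0.401432
P(M+4) = 0.278^2 = 0.077284
The M peak is largest (0.521284); scaling to 100 gives 100.00 : 77.01 : 14.83.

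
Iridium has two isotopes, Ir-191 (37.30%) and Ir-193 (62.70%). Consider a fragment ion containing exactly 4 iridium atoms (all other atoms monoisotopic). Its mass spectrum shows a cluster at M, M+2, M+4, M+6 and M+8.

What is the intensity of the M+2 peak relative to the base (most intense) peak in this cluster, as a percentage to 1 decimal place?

Term probabilities: M 0.0194, M+2 0.1302, M+4 0.3282, M+6 0.3678, M+8 0.1546. Base peak = M+6.
P(M+6) = C(4,3) × 0.3730^1 × 0.6270^3 = 4 × 0.3730 × 0.24649188 = 0.367766 (base)
P(M+2) = C(4,1) × 0.3730^3 × 0.6270^1 = 4 × 0.05189512 × 0.6270 = 0.130153
Relative intensity = 0.130153 / 0.367766 × 100 = 35.4

35.4%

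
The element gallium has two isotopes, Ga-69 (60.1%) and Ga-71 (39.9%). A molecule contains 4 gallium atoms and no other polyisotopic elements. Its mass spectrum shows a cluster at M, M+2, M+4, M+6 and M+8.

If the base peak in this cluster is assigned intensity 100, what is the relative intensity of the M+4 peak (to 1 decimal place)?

99.6

Binomial terms of (0.601 + 0.399)^4: M 0.1305, M+2 0.3465, M+4 0.3450, M+6 0.1527, M+8 0.0253 → M+2 is the base peak.
P(M+2) = C(4,1) × 0.601^3 × 0.399^1 = 4 × 0.2170818 × 0.3990 = 0.346463 (base)
P(M+4) = C(4,2) × 0.601^2 × 0.399^2 = 6 × 0.361201 × 0.159201 = 0.345021
Relative intensity = 0.345021 / 0.346463 × 100 = 99.6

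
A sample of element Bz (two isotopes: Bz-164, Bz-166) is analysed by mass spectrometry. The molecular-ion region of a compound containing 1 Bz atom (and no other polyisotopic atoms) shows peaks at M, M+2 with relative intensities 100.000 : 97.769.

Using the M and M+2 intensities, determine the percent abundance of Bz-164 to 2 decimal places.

Let p = fractional abundance of Bz-164. I(M+2)/I(M) = [C(1,1)·p^0·(1−p)] / p^1 = 1·(1−p)/p = 97.769/100.000 = 0.9777
(1−p)/p = 0.9777/1 = 0.9777  ⇒  p = 1/(1 + 0.9777) = 0.5056
Bz-164: 50.56%, Bz-166: 49.44%.

50.56%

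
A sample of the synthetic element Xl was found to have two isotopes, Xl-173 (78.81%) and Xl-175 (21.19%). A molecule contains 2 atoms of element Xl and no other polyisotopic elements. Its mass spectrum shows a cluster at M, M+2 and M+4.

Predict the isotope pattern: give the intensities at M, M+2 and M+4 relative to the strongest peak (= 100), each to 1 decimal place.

100.0 : 53.8 : 7.2

The 2 Xl atoms are independent, so intensities follow the terms of (0.7881 + 0.2119)^2.
P(M) = 0.7881^2 = 0.621102
P(M+2) = 2 × 0.7881^1 × 0.2119^1 = 0.333997
P(M+4) = 0.2119^2 = 0.044902
The M peak is largest (0.621102); scaling to 100 gives 100.0 : 53.8 : 7.2.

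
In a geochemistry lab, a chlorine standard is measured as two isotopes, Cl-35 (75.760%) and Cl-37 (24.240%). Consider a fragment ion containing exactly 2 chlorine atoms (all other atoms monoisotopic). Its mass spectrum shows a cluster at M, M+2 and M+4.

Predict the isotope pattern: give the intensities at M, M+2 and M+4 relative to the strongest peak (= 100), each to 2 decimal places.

100.00 : 63.99 : 10.24

Each Cl atom is independently Cl-35 (p = 0.75760) or Cl-37 (q = 0.24240); the cluster is the binomial expansion (p + q)^2.
P(M) = 0.75760^2 = 0.573958
P(M+2) = 2 × 0.75760^1 × 0.24240^1 = 0.367284
P(M+4) = 0.24240^2 = 0.058758
The M peak is largest (0.573958); scaling to 100 gives 100.00 : 63.99 : 10.24.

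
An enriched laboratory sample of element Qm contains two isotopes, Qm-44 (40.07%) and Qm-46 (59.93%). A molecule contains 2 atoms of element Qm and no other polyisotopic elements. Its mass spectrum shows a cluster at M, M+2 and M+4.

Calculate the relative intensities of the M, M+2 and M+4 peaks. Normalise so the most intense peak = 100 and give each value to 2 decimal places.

Expanding (0.4007 + 0.5993)^2:
P(M) = 0.4007^2 = 0.160560
P(M+2) = 2 × 0.4007^1 × 0.5993^1 = 0.480279
P(M+4) = 0.5993^2 = 0.359160
The M+2 peak is largest (0.480279); scaling to 100 gives 33.43 : 100.00 : 74.78.

33.43 : 100.00 : 74.78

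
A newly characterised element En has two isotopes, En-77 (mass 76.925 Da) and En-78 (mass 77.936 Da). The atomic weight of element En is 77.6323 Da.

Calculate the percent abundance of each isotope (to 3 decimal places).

En-77: 30.040%, En-78: 69.960%

Writing the weighted mean with unknown fraction x of En-77:
76.925·x + 77.936·(1 − x) = 77.6323
(76.925 − 77.936)·x = 77.6323 − 77.936
x = -0.3037 / -1.011 = 0.30040 → 30.040% En-77, 69.960% En-78.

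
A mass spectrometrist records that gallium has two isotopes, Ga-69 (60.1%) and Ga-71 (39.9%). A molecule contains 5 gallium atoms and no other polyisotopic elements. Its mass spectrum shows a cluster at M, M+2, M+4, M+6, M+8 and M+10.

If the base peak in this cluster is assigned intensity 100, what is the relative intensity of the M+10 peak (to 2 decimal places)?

Binomial terms of (0.601 + 0.399)^5: M 0.0784, M+2 0.2603, M+4 0.3456, M+6 0.2294, M+8 0.0762, M+10 0.0101 → M+4 is the base peak.
P(M+4) = C(5,2) × 0.601^3 × 0.399^2 = 10 × 0.2170818 × 0.159201 = 0.345596 (base)
P(M+10) = C(5,5) × 0.601^0 × 0.399^5 = 1 × 1.0000 × 0.01011264 = 0.010113
Relative intensity = 0.010113 / 0.345596 × 100 = 2.93

2.93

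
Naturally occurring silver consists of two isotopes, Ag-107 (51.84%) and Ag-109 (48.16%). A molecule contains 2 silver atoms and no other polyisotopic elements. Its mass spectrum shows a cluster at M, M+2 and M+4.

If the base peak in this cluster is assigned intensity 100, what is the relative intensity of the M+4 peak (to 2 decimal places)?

(0.5184 + 0.4816)^2 gives M 0.2687, M+2 0.4993, M+4 0.2319; the largest is M+2.
P(M+2) = C(2,1) × 0.5184^1 × 0.4816^1 = 2 × 0.5184 × 0.4816 = 0.499323 (base)
P(M+4) = C(2,2) × 0.5184^0 × 0.4816^2 = 1 × 1.0000 × 0.23193856 = 0.231939
Relative intensity = 0.231939 / 0.499323 × 100 = 46.45

46.45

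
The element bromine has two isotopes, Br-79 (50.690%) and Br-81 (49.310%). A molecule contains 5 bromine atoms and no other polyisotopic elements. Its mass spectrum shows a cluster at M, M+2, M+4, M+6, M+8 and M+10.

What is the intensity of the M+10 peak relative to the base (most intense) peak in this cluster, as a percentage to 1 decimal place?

9.2%

(0.50690 + 0.49310)^5 gives M 0.0335, M+2 0.1628, M+4 0.3167, M+6 0.3081, M+8 0.1498, M+10 0.0292; the largest is M+4.
P(M+4) = C(5,2) × 0.50690^3 × 0.49310^2 = 10 × 0.13024674 × 0.24314761 = 0.316692 (base)
P(M+10) = C(5,5) × 0.50690^0 × 0.49310^5 = 1 × 1.0000 × 0.02915245 = 0.029152
Relative intensity = 0.029152 / 0.316692 × 100 = 9.2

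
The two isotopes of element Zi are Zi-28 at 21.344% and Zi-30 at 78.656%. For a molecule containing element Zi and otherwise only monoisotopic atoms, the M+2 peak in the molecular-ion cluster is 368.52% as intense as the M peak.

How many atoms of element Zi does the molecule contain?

The M+2/M ratio from n Zi atoms is n · q/p = n · 0.78656/0.21344.
n = 3.6852 × 0.21344/0.78656 = 1.00 ≈ 1

1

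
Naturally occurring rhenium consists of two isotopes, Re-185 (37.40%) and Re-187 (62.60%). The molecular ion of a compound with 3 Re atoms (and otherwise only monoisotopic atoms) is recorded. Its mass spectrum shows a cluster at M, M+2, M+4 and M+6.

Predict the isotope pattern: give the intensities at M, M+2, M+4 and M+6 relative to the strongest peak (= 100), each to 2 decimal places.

11.90 : 59.74 : 100.00 : 55.79

Expanding (0.3740 + 0.6260)^3:
P(M) = 0.3740^3 = 0.052314
P(M+2) = 3 × 0.3740^2 × 0.6260^1 = 0.262687
P(M+4) = 3 × 0.3740^1 × 0.6260^2 = 0.439685
P(M+6) = 0.6260^3 = 0.245314
The M+4 peak is largest (0.439685); scaling to 100 gives 11.90 : 59.74 : 100.00 : 55.79.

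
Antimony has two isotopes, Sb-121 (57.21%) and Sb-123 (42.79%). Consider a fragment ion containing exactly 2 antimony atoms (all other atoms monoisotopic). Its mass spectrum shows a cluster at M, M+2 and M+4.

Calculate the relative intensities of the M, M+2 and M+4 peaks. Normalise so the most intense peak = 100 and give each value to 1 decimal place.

66.8 : 100.0 : 37.4

Each Sb atom is independently Sb-121 (p = 0.5721) or Sb-123 (q = 0.4279); the cluster is the binomial expansion (p + q)^2.
P(M) = 0.5721^2 = 0.327298
P(M+2) = 2 × 0.5721^1 × 0.4279^1 = 0.489603
P(M+4) = 0.4279^2 = 0.183098
The M+2 peak is largest (0.489603); scaling to 100 gives 66.8 : 100.0 : 37.4.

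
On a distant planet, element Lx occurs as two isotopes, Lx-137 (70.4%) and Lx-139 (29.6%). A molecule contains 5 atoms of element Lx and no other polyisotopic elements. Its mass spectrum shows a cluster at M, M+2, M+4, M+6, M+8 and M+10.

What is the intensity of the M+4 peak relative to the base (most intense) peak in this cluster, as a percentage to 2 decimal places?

Binomial terms of (0.704 + 0.296)^5: M 0.1729, M+2 0.3635, M+4 0.3057, M+6 0.1285, M+8 0.0270, M+10 0.0023 → M+2 is the base peak.
P(M+2) = C(5,1) × 0.704^4 × 0.296^1 = 5 × 0.24563522 × 0.2960 = 0.363540 (base)
P(M+4) = C(5,2) × 0.704^3 × 0.296^2 = 10 × 0.34891366 × 0.087616 = 0.305704
Relative intensity = 0.305704 / 0.363540 × 100 = 84.09

84.09%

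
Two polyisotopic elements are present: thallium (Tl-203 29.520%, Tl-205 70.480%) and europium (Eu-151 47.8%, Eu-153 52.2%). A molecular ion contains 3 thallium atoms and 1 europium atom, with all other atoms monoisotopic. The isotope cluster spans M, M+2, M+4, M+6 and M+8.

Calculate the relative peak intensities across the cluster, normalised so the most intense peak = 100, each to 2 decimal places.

Thallium pattern (n=3): 0.02572463 : 0.18425524 : 0.43991564 : 0.35010449
Europium pattern (n=1): 0.4780 : 0.5220
Convolve the two distributions (both contribute in 2-u steps):
  M: 0.02572463×0.4780 = 0.012296
  M+2: 0.02572463×0.5220 + 0.18425524×0.4780 = 0.101502
  M+4: 0.18425524×0.5220 + 0.43991564×0.4780 = 0.306461
  M+6: 0.43991564×0.5220 + 0.35010449×0.4780 = 0.396986
  M+8: 0.35010449×0.5220 = 0.182755
Scale to base peak (0.396986) = 100: 3.10 : 25.57 : 77.20 : 100.00 : 46.04

3.10 : 25.57 : 77.20 : 100.00 : 46.04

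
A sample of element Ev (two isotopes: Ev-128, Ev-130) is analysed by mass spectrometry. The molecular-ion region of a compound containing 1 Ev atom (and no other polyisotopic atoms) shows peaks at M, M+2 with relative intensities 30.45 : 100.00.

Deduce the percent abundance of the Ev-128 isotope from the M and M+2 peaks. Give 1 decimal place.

23.3%

If p is the fraction of Ev that is Ev-128, then I(M+2)/I(M) = [C(1,1)·p^0·(1−p)] / p^1 = 1·(1−p)/p = 100.00/30.45 = 3.2841
(1−p)/p = 3.2841/1 = 3.2841  ⇒  p = 1/(1 + 3.2841) = 0.2334
Ev-128: 23.3%, Ev-130: 76.7%.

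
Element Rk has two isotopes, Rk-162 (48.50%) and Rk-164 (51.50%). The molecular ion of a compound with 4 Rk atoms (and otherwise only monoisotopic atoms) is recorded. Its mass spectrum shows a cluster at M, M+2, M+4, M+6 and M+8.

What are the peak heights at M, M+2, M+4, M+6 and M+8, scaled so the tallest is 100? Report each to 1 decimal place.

14.8 : 62.8 : 100.0 : 70.8 : 18.8

Each Rk atom is independently Rk-162 (p = 0.4850) or Rk-164 (q = 0.5150); the cluster is the binomial expansion (p + q)^4.
P(M) = 0.4850^4 = 0.055331
P(M+2) = 4 × 0.4850^3 × 0.5150^1 = 0.235013
P(M+4) = 6 × 0.4850^2 × 0.5150^2 = 0.374325
P(M+6) = 4 × 0.4850^1 × 0.5150^3 = 0.264986
P(M+8) = 0.5150^4 = 0.070344
The M+4 peak is largest (0.374325); scaling to 100 gives 14.8 : 62.8 : 100.0 : 70.8 : 18.8.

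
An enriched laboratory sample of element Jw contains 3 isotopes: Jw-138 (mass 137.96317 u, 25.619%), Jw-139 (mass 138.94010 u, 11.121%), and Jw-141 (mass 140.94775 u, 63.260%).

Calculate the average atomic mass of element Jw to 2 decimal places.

139.96 u

Weight each isotope mass by its fractional abundance: 0.25619 × 137.96317 + 0.11121 × 138.94010 + 0.63260 × 140.94775
= 35.344785 + 15.451529 + 89.163547 = 139.959861 u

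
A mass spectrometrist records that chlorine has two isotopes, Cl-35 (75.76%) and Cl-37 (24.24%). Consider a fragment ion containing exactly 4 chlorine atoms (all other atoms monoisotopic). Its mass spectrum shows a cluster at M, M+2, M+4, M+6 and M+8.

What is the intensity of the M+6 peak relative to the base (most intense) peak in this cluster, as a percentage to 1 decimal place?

Binomial terms of (0.7576 + 0.2424)^4: M 0.3294, M+2 0.4216, M+4 0.2023, M+6 0.0432, M+8 0.0035 → M+2 is the base peak.
P(M+2) = C(4,1) × 0.7576^3 × 0.2424^1 = 4 × 0.4348304 × 0.2424 = 0.421612 (base)
P(M+6) = C(4,3) × 0.7576^1 × 0.2424^3 = 4 × 0.7576 × 0.01424288 = 0.043162
Relative intensity = 0.043162 / 0.421612 × 100 = 10.2

10.2%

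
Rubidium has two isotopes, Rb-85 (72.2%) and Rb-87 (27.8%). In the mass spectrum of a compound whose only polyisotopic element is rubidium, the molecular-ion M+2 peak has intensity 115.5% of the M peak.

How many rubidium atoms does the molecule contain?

3

For n independent Rb atoms, I(M+2)/I(M) = n · (abundance Rb-87) / (abundance Rb-85) = n · 0.278/0.722.
n = 1.155 × 0.722/0.278 = 3.00 ≈ 3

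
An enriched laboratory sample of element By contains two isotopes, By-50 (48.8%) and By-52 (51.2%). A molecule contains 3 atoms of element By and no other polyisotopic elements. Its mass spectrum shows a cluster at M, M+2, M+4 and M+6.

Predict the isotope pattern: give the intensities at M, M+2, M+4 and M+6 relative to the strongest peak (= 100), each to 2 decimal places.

30.28 : 95.31 : 100.00 : 34.97

Each By atom is independently By-50 (p = 0.488) or By-52 (q = 0.512); the cluster is the binomial expansion (p + q)^3.
P(M) = 0.488^3 = 0.116214
P(M+2) = 3 × 0.488^2 × 0.512^1 = 0.365789
P(M+4) = 3 × 0.488^1 × 0.512^2 = 0.383779
P(M+6) = 0.512^3 = 0.134218
The M+4 peak is largest (0.383779); scaling to 100 gives 30.28 : 95.31 : 100.00 : 34.97.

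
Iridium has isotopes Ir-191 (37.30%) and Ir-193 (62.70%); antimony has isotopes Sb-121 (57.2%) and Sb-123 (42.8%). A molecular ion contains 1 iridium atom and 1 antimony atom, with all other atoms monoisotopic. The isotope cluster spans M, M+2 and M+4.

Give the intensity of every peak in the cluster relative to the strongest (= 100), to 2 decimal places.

41.17 : 100.00 : 51.78

Iridium pattern (n=1): 0.3730 : 0.6270
Antimony pattern (n=1): 0.5720 : 0.4280
Convolve the two distributions (both contribute in 2-u steps):
  M: 0.3730×0.5720 = 0.213356
  M+2: 0.3730×0.4280 + 0.6270×0.5720 = 0.518288
  M+4: 0.6270×0.4280 = 0.268356
Scale to base peak (0.518288) = 100: 41.17 : 100.00 : 51.78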